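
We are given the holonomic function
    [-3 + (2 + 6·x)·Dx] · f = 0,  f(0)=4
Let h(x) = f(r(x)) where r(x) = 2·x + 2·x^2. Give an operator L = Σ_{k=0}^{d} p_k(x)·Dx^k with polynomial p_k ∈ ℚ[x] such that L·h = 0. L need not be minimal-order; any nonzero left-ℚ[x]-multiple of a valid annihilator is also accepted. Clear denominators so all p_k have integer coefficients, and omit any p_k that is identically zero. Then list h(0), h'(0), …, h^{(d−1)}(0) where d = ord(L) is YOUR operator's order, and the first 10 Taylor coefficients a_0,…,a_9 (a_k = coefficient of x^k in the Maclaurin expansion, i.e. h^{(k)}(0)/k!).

f: a_k = 4, 6, -9/2, 27/4, -405/32, 1701/64, -15309/256, 72171/512, -2814669/8192, 14073345/16384, …
h₀=f(r): pull back L_f along r ⇒ L₀.
L = (-3 - 6·x) + (1 + 6·x + 6·x^2)·Dx  (order 1).
h: a_k = 4, 12, -6, 18, -117/2, 405/2, -2943/4, 11097/4, -344493/32, 1367361/32, …
ICs: h(0) = 4.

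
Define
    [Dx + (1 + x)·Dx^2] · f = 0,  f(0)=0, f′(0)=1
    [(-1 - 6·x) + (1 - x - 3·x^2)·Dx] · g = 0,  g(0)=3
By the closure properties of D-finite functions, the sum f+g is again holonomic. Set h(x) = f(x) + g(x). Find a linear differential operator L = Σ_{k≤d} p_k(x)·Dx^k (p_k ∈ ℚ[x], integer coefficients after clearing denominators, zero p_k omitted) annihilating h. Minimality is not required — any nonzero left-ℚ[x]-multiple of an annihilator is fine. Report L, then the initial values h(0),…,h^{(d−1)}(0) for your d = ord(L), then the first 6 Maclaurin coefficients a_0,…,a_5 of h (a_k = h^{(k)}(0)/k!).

L = (-58 - 350·x - 636·x^2 - 756·x^3 - 324·x^4)·Dx + (-40 - 364·x - 976·x^2 - 1632·x^3 - 1530·x^4 - 540·x^5)·Dx^2 + (9 + 31·x + 27·x^2 - 115·x^3 - 345·x^4 - 333·x^5 - 108·x^6)·Dx^3  (order 3).
h: a_k = 3, 4, 23/2, 64/3, 227/4, 601/5, …
ICs: h(0) = 3, h′(0) = 4, h′′(0) = 23.

f: a_k = 0, 1, -1/2, 1/3, -1/4, 1/5, …
g: a_k = 3, 3, 12, 21, 57, 120, …
Weyl lclm of L_f,L_g ⇒ L₀ (ord ≤ 3).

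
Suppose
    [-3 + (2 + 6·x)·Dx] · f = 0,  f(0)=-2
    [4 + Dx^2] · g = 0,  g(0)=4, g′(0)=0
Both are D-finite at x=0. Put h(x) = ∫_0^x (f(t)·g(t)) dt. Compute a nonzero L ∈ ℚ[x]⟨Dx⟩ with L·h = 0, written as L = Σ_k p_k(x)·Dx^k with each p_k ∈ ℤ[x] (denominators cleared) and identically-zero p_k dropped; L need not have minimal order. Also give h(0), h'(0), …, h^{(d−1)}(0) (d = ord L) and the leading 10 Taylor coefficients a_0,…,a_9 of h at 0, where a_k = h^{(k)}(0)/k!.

L = (43 + 96·x + 144·x^2)·Dx + (-12 - 36·x)·Dx^2 + (4 + 24·x + 36·x^2)·Dx^3  (order 3).
h: a_k = 0, -8, -6, 25/3, 21/8, 19/48, -1093/192, 435961/40320, -704789/30720, 598666367/11612160, …
ICs: h(0) = 0, h′(0) = -8, h′′(0) = -12.

f: a_k = -2, -3, 9/4, -27/8, 405/64, -1701/128, 15309/512, -72171/1024, 2814669/16384, -14073345/32768, …
g: a_k = 4, 0, -8, 0, 8/3, 0, -16/45, 0, 8/315, 0, …
Product ⇒ symmetric product L₀, ord ≤ 2.
Integrate: L := L₀·Dx.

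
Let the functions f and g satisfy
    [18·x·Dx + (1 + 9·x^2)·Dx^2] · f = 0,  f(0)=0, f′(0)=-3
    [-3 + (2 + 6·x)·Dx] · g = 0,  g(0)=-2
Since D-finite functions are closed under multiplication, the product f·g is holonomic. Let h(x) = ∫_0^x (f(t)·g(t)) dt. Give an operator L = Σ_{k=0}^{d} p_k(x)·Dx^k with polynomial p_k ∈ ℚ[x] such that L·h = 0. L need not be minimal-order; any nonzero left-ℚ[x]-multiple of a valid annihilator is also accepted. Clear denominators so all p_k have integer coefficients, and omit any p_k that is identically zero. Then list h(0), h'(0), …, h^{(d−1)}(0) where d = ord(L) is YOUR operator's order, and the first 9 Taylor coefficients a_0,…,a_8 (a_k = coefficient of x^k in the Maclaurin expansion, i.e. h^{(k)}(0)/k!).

L = (27 - 108·x - 81·x^2)·Dx + (-12 + 36·x + 324·x^2 + 324·x^3)·Dx^2 + (4 + 24·x + 72·x^2 + 216·x^3 + 324·x^4)·Dx^3  (order 3).
h: a_k = 0, 0, 3, 3, -99/16, -27/8, 10503/640, 99387/4480, -13743837/143360, …
ICs: h(0) = 0, h′(0) = 0, h′′(0) = 6.

f: a_k = 0, -3, 0, 9, 0, -243/5, 0, 2187/7, 0, …
g: a_k = -2, -3, 9/4, -27/8, 405/64, -1701/128, 15309/512, -72171/1024, 2814669/16384, …
f·g: L₀ = L_f ⊗_s L_g, ord ≤ 2·1.
∫: right-multiply L₀ by Dx.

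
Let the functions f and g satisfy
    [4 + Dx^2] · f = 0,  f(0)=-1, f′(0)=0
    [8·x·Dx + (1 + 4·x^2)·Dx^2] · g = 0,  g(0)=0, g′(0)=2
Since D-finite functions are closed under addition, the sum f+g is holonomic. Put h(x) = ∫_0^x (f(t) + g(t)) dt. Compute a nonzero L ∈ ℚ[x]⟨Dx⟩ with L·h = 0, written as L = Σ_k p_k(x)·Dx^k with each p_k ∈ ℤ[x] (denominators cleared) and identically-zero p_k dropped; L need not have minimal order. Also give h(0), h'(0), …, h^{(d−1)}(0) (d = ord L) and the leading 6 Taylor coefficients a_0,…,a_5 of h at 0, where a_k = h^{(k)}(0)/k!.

L = (-352·x + 1792·x^3 + 512·x^5)·Dx^2 + (-4 + 112·x^2 + 576·x^4 + 256·x^6)·Dx^3 + (-88·x + 448·x^3 + 128·x^5)·Dx^4 + (-1 + 28·x^2 + 144·x^4 + 64·x^6)·Dx^5  (order 5).
h: a_k = 0, -1, 1, 2/3, -2/3, -2/15, …
ICs: h(0) = 0, h′(0) = -1, h′′(0) = 2, h′′′(0) = 4, h′′′′(0) = -16.

f: a_k = -1, 0, 2, 0, -2/3, 0, …
g: a_k = 0, 2, 0, -8/3, 0, 32/5, …
f+g: L₀ = lclm(L_f,L_g), ord ≤ 2+2.
h=∫₀ˣh₀: take L = L₀·Dx.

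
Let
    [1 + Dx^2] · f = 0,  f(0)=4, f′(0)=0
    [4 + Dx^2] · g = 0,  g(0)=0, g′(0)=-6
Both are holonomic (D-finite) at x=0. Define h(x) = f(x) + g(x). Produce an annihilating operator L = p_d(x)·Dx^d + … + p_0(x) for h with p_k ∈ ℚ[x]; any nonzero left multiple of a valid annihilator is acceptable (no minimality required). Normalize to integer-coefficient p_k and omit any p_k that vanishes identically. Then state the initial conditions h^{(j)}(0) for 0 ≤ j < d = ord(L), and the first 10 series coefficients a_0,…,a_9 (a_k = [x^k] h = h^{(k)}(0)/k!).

f: a_k = 4, 0, -2, 0, 1/6, 0, -1/180, 0, 1/10080, 0, …
g: a_k = 0, -6, 0, 4, 0, -4/5, 0, 8/105, 0, -4/945, …
Weyl lclm of L_f,L_g ⇒ L₀ (ord ≤ 4).
L = 4 + 5·Dx^2 + Dx^4  (order 4).
h: a_k = 4, -6, -2, 4, 1/6, -4/5, -1/180, 8/105, 1/10080, -4/945, …
ICs: h(0) = 4, h′(0) = -6, h′′(0) = -4, h′′′(0) = 24.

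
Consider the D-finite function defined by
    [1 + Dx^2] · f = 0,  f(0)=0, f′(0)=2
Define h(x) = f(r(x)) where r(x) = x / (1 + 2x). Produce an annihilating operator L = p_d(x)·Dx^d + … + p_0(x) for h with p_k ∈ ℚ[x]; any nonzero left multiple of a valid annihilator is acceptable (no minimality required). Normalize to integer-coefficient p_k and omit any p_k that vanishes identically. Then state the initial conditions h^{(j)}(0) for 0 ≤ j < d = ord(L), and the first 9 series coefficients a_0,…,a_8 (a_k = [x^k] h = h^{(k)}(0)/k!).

L = 1 + (4 + 24·x + 48·x^2 + 32·x^3)·Dx + (1 + 8·x + 24·x^2 + 32·x^3 + 16·x^4)·Dx^2  (order 2).
h: a_k = 0, 2, -4, 23/3, -14, 1441/60, -75/2, 123479/2520, -6599/180, …
ICs: h(0) = 0, h′(0) = 2.

f: a_k = 0, 2, 0, -1/3, 0, 1/60, 0, -1/2520, 0, …
f∘r: x↦r, Dx↦Dx/r' in L_f ⇒ L₀.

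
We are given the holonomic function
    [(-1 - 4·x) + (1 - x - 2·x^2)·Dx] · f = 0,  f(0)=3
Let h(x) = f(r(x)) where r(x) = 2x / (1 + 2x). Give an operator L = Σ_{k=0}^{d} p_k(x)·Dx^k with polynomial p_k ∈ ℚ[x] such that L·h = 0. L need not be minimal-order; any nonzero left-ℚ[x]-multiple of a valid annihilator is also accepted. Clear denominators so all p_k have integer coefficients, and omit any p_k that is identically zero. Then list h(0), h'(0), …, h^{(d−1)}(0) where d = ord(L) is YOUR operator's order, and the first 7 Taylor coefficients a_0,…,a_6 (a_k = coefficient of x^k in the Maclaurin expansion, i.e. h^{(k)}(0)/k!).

f: a_k = 3, 3, 9, 15, 33, 63, 129, …
Substitute x→r, Dx→(1/r')Dx; clear ⇒ L₀.
L = (2 + 20·x) + (-1 - 4·x + 4·x^2 + 16·x^3)·Dx  (order 1).
h: a_k = 3, 6, 24, 0, 192, -384, 2304, …
ICs: h(0) = 3.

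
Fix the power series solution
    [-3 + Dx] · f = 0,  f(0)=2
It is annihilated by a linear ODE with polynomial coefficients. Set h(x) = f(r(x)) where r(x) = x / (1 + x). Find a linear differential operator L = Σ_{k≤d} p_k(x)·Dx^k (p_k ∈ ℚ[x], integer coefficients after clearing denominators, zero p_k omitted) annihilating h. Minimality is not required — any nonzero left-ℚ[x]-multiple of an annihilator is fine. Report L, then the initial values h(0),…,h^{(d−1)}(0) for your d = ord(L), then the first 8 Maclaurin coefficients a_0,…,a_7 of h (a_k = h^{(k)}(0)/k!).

f: a_k = 2, 6, 9, 9, 27/4, 81/20, 81/40, 243/280, …
L₀ from L_f via x↦r, Dx↦r'^{-1}Dx.
L = -3 + (1 + 2·x + x^2)·Dx  (order 1).
h: a_k = 2, 6, 3, -3, 3/4, 21/20, -69/40, 411/280, …
ICs: h(0) = 2.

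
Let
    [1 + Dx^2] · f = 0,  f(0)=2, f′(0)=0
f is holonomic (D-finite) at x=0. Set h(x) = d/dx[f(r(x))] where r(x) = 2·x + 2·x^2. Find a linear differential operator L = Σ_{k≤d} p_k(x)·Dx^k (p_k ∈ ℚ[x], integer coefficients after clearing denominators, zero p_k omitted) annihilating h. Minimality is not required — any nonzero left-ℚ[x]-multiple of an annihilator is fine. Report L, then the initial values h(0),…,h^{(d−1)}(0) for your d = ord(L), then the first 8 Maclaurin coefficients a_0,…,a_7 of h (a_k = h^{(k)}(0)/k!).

f: a_k = 2, 0, -1, 0, 1/12, 0, -1/360, 0, …
h₀=f(r): pull back L_f along r ⇒ L₀.
Differentiate: ansatz ord ≤ ord L₀ ⇒ L.
L = (16 + 32·x + 96·x^2 + 128·x^3 + 64·x^4) + (-6 - 12·x)·Dx + (1 + 4·x + 4·x^2)·Dx^2  (order 2).
h: a_k = 0, -8, -24, -32/3, 80/3, 704/15, 448/15, -3328/315, …
ICs: h(0) = 0, h′(0) = -8.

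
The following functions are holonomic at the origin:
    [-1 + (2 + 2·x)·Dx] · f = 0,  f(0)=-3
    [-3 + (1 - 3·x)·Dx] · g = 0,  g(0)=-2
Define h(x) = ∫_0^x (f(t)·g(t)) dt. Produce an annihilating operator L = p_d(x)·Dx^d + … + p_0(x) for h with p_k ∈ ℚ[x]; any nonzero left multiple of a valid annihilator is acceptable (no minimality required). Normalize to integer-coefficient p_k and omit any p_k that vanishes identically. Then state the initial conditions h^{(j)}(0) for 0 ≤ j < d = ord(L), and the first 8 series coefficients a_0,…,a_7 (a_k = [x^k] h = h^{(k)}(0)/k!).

L = (7 + 3·x)·Dx + (-2 + 4·x + 6·x^2)·Dx^2  (order 2).
h: a_k = 0, 6, 21/2, 83/4, 1497/32, 35913/320, 71833/256, 2585925/3584, …
ICs: h(0) = 0, h′(0) = 6.

f: a_k = -3, -3/2, 3/8, -3/16, 15/128, -21/256, 63/1024, -99/2048, …
g: a_k = -2, -6, -18, -54, -162, -486, -1458, -4374, …
Sym-product of L_f,L_g gives L₀ (≤ ord 1).
h=∫h₀ ⇒ L = L₀·Dx.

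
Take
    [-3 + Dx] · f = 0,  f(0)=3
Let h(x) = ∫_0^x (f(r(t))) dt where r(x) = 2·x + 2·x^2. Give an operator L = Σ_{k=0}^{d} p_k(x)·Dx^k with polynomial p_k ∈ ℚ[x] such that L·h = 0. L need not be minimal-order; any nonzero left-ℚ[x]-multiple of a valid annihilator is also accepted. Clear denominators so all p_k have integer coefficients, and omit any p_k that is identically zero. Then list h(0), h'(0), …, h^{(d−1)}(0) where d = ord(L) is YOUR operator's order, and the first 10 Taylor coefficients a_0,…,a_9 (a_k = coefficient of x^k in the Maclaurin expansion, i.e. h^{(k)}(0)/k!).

f: a_k = 3, 9, 27/2, 27/2, 81/8, 243/40, 243/80, 729/560, 2187/4480, 729/4480, …
Substitute x→r, Dx→(1/r')Dx; clear ⇒ L₀.
∫: right-multiply L₀ by Dx.
L = (-6 - 12·x)·Dx + Dx^2  (order 2).
h: a_k = 0, 3, 9, 24, 54, 108, 972/5, 11232/35, 17172/35, 24552/35, …
ICs: h(0) = 0, h′(0) = 3.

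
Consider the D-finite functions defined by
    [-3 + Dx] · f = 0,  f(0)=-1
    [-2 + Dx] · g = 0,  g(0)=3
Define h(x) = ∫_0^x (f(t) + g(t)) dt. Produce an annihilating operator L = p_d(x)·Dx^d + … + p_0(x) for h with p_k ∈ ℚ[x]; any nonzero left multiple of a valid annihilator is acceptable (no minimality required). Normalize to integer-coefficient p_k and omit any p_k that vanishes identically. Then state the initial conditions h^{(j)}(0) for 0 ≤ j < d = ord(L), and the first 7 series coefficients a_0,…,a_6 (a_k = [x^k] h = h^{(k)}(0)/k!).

f: a_k = -1, -3, -9/2, -9/2, -27/8, -81/40, -81/80, …
g: a_k = 3, 6, 6, 4, 2, 4/5, 4/15, …
Sum ⇒ L₀ = lclm(L_f,L_g) in ℚ(x)⟨Dx⟩.
∫: right-multiply L₀ by Dx.
L = 6·Dx - 5·Dx^2 + Dx^3  (order 3).
h: a_k = 0, 2, 3/2, 1/2, -1/8, -11/40, -49/240, …
ICs: h(0) = 0, h′(0) = 2, h′′(0) = 3.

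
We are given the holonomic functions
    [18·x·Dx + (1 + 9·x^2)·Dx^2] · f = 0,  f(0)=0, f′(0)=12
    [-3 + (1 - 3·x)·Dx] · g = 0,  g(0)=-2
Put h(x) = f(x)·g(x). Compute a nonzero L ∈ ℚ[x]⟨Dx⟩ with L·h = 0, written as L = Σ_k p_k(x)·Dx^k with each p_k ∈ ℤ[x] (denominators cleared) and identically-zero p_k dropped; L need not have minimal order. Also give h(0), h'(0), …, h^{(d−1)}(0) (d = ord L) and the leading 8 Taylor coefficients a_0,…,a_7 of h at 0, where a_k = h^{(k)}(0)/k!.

f: a_k = 0, 12, 0, -36, 0, 972/5, 0, -8748/7, …
g: a_k = -2, -6, -18, -54, -162, -486, -1458, -4374, …
Sym-product of L_f,L_g gives L₀ (≤ ord 2).
L = 54·x + (6 - 18·x + 108·x^2)·Dx + (-1 + 3·x - 9·x^2 + 27·x^3)·Dx^2  (order 2).
h: a_k = 0, -24, -72, -144, -432, -8424/5, -25272/5, -443232/35, …
ICs: h(0) = 0, h′(0) = -24.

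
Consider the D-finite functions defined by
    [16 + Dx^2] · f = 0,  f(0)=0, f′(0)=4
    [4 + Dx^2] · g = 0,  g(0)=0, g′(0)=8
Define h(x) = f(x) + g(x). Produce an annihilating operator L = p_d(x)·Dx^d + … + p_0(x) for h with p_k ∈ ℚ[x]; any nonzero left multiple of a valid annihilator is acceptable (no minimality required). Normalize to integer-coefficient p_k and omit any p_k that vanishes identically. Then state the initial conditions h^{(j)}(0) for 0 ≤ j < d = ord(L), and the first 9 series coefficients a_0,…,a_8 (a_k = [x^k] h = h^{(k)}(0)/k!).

f: a_k = 0, 4, 0, -32/3, 0, 128/15, 0, -1024/315, 0, …
g: a_k = 0, 8, 0, -16/3, 0, 16/15, 0, -32/315, 0, …
L₀ := lclm(L_f,L_g); ord L₀ ≤ 2+2.
L = 64 + 20·Dx^2 + Dx^4  (order 4).
h: a_k = 0, 12, 0, -16, 0, 48/5, 0, -352/105, 0, …
ICs: h(0) = 0, h′(0) = 12, h′′(0) = 0, h′′′(0) = -96.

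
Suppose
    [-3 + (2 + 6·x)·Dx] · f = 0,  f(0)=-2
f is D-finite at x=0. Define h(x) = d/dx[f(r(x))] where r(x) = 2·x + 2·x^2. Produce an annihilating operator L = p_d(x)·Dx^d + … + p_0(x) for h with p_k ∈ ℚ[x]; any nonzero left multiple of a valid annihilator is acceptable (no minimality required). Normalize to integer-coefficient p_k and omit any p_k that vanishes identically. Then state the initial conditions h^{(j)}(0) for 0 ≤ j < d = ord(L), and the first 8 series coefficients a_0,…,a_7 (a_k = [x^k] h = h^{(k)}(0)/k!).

L = -1 + (-1 - 8·x - 18·x^2 - 12·x^3)·Dx  (order 1).
h: a_k = -6, 6, -27, 117, -2025/4, 8829/4, -77679/8, 344493/8, …
ICs: h(0) = -6.

f: a_k = -2, -3, 9/4, -27/8, 405/64, -1701/128, 15309/512, -72171/1024, …
f∘r: x↦r, Dx↦Dx/r' in L_f ⇒ L₀.
Differentiate: ansatz ord ≤ ord L₀ ⇒ L.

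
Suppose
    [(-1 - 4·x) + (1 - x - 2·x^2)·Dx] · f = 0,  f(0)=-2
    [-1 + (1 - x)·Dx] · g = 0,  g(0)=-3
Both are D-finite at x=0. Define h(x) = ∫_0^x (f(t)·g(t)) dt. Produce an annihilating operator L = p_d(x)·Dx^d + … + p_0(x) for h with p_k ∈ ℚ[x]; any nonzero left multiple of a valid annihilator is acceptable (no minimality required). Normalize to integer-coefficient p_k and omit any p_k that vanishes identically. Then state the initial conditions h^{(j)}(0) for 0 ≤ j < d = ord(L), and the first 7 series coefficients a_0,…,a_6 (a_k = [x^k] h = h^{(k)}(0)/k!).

L = (-2 - 2·x + 6·x^2)·Dx + (1 - 2·x - x^2 + 2·x^3)·Dx^2  (order 2).
h: a_k = 0, 6, 6, 10, 15, 126/5, 42, …
ICs: h(0) = 0, h′(0) = 6.

f: a_k = -2, -2, -6, -10, -22, -42, -86, …
g: a_k = -3, -3, -3, -3, -3, -3, -3, …
Sym-product of L_f,L_g gives L₀ (≤ ord 1).
Integrate: L := L₀·Dx.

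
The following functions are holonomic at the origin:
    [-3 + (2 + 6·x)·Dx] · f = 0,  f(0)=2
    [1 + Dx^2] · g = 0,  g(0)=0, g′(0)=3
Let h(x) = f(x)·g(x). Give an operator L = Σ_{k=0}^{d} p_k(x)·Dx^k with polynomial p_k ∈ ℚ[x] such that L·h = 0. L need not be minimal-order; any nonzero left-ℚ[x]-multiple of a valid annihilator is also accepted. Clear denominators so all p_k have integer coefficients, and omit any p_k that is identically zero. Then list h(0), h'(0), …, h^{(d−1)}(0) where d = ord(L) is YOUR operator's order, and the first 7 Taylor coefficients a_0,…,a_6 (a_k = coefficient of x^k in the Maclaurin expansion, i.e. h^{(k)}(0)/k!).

f: a_k = 2, 3, -9/4, 27/8, -405/64, 1701/128, -15309/512, …
g: a_k = 0, 3, 0, -1/2, 0, 1/40, 0, …
Product ⇒ symmetric product L₀, ord ≤ 2.
L = (31 + 24·x + 36·x^2) + (-12 - 36·x)·Dx + (4 + 24·x + 36·x^2)·Dx^2  (order 2).
h: a_k = 0, 6, 9, -31/4, 69/8, -5699/320, 24483/640, …
ICs: h(0) = 0, h′(0) = 6.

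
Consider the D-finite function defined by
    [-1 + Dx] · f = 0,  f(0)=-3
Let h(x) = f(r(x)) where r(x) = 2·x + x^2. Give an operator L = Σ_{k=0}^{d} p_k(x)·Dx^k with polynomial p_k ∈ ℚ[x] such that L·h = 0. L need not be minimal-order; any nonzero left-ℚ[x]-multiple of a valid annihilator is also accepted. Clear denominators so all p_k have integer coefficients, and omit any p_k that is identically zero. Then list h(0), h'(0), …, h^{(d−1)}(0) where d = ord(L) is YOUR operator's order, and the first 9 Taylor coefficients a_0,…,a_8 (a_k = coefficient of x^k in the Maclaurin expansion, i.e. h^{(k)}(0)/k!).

f: a_k = -3, -3, -3/2, -1/2, -1/8, -1/40, -1/240, -1/1680, -1/13440, …
h₀=f(r): pull back L_f along r ⇒ L₀.
L = (-2 - 2·x) + Dx  (order 1).
h: a_k = -3, -6, -9, -10, -19/2, -39/5, -173/30, -407/105, -135/56, …
ICs: h(0) = -3.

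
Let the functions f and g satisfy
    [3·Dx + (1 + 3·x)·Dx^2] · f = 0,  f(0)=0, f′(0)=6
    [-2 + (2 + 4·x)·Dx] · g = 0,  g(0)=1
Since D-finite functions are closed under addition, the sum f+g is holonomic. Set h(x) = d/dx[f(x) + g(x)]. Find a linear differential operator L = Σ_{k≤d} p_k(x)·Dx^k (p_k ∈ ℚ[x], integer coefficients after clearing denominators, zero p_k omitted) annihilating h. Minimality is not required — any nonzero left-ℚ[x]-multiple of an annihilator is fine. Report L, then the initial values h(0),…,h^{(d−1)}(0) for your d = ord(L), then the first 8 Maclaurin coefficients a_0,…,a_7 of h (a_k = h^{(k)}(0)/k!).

L = (18 + 18·x) + (30 + 108·x + 90·x^2)·Dx + (4 + 26·x + 54·x^2 + 36·x^3)·Dx^2  (order 2).
h: a_k = 7, -19, 111/2, -329/2, 3923/8, -11727/8, 70215/16, -210381/16, …
ICs: h(0) = 7, h′(0) = -19.

f: a_k = 0, 6, -9, 18, -81/2, 486/5, -243, 4374/7, …
g: a_k = 1, 1, -1/2, 1/2, -5/8, 7/8, -21/16, 33/16, …
f+g: L₀ = lclm(L_f,L_g), ord ≤ 2+1.
Derive L from L₀ (diff closure).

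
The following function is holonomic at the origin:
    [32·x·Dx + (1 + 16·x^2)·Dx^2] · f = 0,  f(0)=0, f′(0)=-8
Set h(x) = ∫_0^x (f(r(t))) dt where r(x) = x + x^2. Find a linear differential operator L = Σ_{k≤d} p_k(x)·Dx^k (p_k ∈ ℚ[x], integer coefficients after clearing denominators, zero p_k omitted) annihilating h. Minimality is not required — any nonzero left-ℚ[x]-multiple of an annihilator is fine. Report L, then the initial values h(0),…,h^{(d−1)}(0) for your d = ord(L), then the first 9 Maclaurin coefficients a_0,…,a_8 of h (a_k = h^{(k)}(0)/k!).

L = (-2 + 32·x + 128·x^2 + 192·x^3 + 96·x^4)·Dx^2 + (1 + 2·x + 16·x^2 + 64·x^3 + 80·x^4 + 32·x^5)·Dx^3  (order 3).
h: a_k = 0, 0, -4, -8/3, 32/3, 128/5, -704/15, -6016/21, 512/7, …
ICs: h(0) = 0, h′(0) = 0, h′′(0) = -8.

f: a_k = 0, -8, 0, 128/3, 0, -2048/5, 0, 32768/7, 0, …
Change of var in L_f (x↦r) gives L₀.
∫: right-multiply L₀ by Dx.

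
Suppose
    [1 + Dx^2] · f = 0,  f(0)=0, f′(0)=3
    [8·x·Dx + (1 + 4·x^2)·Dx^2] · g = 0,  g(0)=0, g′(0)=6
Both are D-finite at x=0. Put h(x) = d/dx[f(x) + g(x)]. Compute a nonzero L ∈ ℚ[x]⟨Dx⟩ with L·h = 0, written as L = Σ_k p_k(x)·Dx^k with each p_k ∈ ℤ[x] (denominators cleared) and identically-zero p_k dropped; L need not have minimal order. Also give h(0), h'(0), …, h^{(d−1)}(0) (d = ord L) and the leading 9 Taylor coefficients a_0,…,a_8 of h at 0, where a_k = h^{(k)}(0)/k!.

f: a_k = 0, 3, 0, -1/2, 0, 1/40, 0, -1/1680, 0, …
g: a_k = 0, 6, 0, -8, 0, 96/5, 0, -384/7, 0, …
f+g: L₀ = lclm(L_f,L_g), ord ≤ 2+2.
Differentiate: ansatz ord ≤ ord L₀ ⇒ L.
L = (-376·x + 1600·x^3 + 128·x^5) + (-7 + 76·x^2 + 432·x^4 + 64·x^6)·Dx + (-376·x + 1600·x^3 + 128·x^5)·Dx^2 + (-7 + 76·x^2 + 432·x^4 + 64·x^6)·Dx^3  (order 3).
h: a_k = 9, 0, -51/2, 0, 769/8, 0, -92161/240, 0, 20643841/13440, …
ICs: h(0) = 9, h′(0) = 0, h′′(0) = -51.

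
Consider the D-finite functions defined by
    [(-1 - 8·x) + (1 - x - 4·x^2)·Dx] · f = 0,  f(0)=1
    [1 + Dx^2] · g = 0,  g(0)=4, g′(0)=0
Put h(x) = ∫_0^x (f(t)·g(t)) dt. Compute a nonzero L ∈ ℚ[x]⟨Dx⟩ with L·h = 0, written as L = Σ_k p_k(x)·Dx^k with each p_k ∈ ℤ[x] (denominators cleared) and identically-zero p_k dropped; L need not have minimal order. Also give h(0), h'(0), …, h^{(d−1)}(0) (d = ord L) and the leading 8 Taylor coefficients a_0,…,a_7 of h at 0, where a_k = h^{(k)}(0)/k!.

f: a_k = 1, 1, 5, 9, 29, 65, 181, 441, …
g: a_k = 4, 0, -2, 0, 1/6, 0, -1/180, 0, …
Sym-product of L_f,L_g gives L₀ (≤ ord 2).
h=∫h₀ ⇒ L = L₀·Dx.
L = (7 + x + 4·x^2)·Dx + (2 + 16·x)·Dx^2 + (-1 + x + 4·x^2)·Dx^3  (order 3).
h: a_k = 0, 4, 2, 6, 17/2, 637/30, 1453/36, 17147/180, …
ICs: h(0) = 0, h′(0) = 4, h′′(0) = 4.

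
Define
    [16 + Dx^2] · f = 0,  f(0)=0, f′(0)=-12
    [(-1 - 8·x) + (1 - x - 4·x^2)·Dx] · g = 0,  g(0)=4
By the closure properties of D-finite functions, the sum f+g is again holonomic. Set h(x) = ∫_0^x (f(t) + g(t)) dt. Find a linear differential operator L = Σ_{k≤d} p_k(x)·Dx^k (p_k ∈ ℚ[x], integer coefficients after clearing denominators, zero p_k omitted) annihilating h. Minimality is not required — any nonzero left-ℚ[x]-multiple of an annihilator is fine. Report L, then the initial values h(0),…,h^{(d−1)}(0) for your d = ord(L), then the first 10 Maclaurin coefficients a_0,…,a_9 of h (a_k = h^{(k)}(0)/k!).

f: a_k = 0, -12, 0, 32, 0, -128/5, 0, 1024/105, 0, -2048/945, …
g: a_k = 4, 4, 20, 36, 116, 260, 724, 1764, 4660, 11716, …
Weyl lclm of L_f,L_g ⇒ L₀ (ord ≤ 3).
∫: right-multiply L₀ by Dx.
L = (-560 - 4608·x - 1664·x^2 - 6144·x^3 - 10240·x^4 - 16384·x^5)·Dx + (208 - 272·x - 896·x^2 + 1408·x^3 + 1536·x^4 - 6144·x^5 - 8192·x^6)·Dx^2 + (-35 - 288·x - 104·x^2 - 384·x^3 - 640·x^4 - 1024·x^5)·Dx^3 + (13 - 17·x - 56·x^2 + 88·x^3 + 96·x^4 - 384·x^5 - 512·x^6)·Dx^4  (order 4).
h: a_k = 0, 4, -4, 20/3, 17, 116/5, 586/15, 724/7, 46561/210, 4660/9, …
ICs: h(0) = 0, h′(0) = 4, h′′(0) = -8, h′′′(0) = 40.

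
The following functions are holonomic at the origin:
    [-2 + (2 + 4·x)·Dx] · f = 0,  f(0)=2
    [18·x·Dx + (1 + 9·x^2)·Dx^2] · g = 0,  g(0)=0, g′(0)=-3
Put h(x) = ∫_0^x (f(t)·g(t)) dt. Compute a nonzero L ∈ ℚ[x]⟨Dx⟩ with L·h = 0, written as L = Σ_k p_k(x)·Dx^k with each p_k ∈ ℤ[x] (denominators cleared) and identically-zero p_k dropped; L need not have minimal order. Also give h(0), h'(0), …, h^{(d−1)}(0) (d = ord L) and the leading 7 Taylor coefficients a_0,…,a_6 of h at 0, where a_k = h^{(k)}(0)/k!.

L = (3 - 18·x - 9·x^2)·Dx + (-2 + 14·x + 54·x^2 + 36·x^3)·Dx^2 + (1 + 4·x + 13·x^2 + 36·x^3 + 36·x^4)·Dx^3  (order 3).
h: a_k = 0, 0, -3, -2, 21/4, 3, -683/40, …
ICs: h(0) = 0, h′(0) = 0, h′′(0) = -6.

f: a_k = 2, 2, -1, 1, -5/4, 7/4, -21/8, …
g: a_k = 0, -3, 0, 9, 0, -243/5, 0, …
h₀=f·g: eliminate ⇒ L₀, order ≤ 1·2.
h=∫₀ˣh₀: take L = L₀·Dx.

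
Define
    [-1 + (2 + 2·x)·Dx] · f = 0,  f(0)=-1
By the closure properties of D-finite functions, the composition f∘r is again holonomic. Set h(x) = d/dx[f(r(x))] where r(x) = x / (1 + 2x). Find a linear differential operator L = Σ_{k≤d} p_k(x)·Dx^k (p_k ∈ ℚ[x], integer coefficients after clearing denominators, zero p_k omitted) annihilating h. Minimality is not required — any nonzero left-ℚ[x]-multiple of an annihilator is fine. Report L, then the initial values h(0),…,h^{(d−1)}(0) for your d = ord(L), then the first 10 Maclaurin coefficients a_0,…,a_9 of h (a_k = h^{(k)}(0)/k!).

L = (-9 - 24·x) + (-2 - 10·x - 12·x^2)·Dx  (order 1).
h: a_k = -1/2, 9/4, -123/16, 757/32, -17715/256, 100935/512, -1134735/2048, 6340365/4096, -283019715/65536, 1581400435/131072, …
ICs: h(0) = -1/2.

f: a_k = -1, -1/2, 1/8, -1/16, 5/128, -7/256, 21/1024, -33/2048, 429/32768, -715/65536, …
f∘r: x↦r, Dx↦Dx/r' in L_f ⇒ L₀.
Differentiate: ansatz ord ≤ ord L₀ ⇒ L.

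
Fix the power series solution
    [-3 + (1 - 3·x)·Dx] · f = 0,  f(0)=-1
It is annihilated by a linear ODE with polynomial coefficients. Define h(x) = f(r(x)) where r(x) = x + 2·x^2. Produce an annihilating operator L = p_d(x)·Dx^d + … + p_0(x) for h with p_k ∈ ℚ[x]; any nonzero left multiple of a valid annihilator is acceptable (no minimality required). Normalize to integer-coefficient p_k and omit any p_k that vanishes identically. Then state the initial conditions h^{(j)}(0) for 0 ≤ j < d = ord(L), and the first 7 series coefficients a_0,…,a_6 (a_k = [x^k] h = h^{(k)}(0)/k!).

f: a_k = -1, -3, -9, -27, -81, -243, -729, …
f∘r: x↦r, Dx↦Dx/r' in L_f ⇒ L₀.
L = (3 + 12·x) + (-1 + 3·x + 6·x^2)·Dx  (order 1).
h: a_k = -1, -3, -15, -63, -279, -1215, -5319, …
ICs: h(0) = -1.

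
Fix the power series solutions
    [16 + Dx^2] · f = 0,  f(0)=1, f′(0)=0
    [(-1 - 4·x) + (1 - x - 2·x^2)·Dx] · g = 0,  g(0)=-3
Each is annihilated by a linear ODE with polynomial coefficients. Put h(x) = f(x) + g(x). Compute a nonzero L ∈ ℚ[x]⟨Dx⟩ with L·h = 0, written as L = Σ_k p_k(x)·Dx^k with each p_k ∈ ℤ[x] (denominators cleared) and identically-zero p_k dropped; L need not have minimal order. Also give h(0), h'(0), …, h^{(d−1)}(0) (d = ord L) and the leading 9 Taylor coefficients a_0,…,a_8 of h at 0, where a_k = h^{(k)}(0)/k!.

f: a_k = 1, 0, -8, 0, 32/3, 0, -256/45, 0, 512/315, …
g: a_k = -3, -3, -9, -15, -33, -63, -129, -255, -513, …
Sum ⇒ L₀ = lclm(L_f,L_g) in ℚ(x)⟨Dx⟩.
L = (-368 - 1408·x + 256·x^2 - 512·x^3 - 2560·x^4 - 2048·x^5) + (176 - 336·x - 384·x^2 + 1024·x^3 + 384·x^4 - 1536·x^5 - 1024·x^6)·Dx + (-23 - 88·x + 16·x^2 - 32·x^3 - 160·x^4 - 128·x^5)·Dx^2 + (11 - 21·x - 24·x^2 + 64·x^3 + 24·x^4 - 96·x^5 - 64·x^6)·Dx^3  (order 3).
h: a_k = -2, -3, -17, -15, -67/3, -63, -6061/45, -255, -161083/315, …
ICs: h(0) = -2, h′(0) = -3, h′′(0) = -34.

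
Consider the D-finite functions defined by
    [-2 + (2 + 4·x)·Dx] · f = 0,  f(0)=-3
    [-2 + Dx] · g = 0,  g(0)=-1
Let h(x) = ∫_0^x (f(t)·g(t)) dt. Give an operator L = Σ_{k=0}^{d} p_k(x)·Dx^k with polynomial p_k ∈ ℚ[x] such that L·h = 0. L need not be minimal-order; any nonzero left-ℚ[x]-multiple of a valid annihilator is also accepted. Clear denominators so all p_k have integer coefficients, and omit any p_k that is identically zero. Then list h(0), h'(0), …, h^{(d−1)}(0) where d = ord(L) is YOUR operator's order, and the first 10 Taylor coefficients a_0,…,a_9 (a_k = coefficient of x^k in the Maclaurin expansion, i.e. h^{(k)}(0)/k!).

L = (-3 - 4·x)·Dx + (1 + 2·x)·Dx^2  (order 2).
h: a_k = 0, 3, 9/2, 7/2, 17/8, 33/40, 107/240, -89/1680, 1123/4480, -39551/120960, …
ICs: h(0) = 0, h′(0) = 3.

f: a_k = -3, -3, 3/2, -3/2, 15/8, -21/8, 63/16, -99/16, 1287/128, -2145/128, …
g: a_k = -1, -2, -2, -4/3, -2/3, -4/15, -4/45, -8/315, -2/315, -4/2835, …
L₀ := L_f ⊗_s L_g (sym. prod.), ord ≤ 1.
∫: right-multiply L₀ by Dx.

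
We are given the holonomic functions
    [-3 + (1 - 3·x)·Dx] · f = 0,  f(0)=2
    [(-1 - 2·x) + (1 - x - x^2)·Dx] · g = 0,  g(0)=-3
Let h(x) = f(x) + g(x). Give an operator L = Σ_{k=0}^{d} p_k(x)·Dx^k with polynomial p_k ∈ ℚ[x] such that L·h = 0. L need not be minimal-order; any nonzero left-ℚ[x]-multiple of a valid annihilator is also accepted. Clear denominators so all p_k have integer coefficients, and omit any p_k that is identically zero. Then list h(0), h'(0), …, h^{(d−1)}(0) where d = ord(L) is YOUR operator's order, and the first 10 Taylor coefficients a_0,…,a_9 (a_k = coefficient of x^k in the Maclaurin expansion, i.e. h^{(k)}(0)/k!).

f: a_k = 2, 6, 18, 54, 162, 486, 1458, 4374, 13122, 39366, …
g: a_k = -3, -3, -6, -9, -15, -24, -39, -63, -102, -165, …
f+g: L₀ = lclm(L_f,L_g), ord ≤ 1+1.
L = (-6 - 36·x + 18·x^2 - 18·x^3) + (14 - 18·x - 24·x^2 + 18·x^3 - 36·x^4)·Dx + (-2 + 10·x - 15·x^2 + 10·x^3 - 9·x^5)·Dx^2  (order 2).
h: a_k = -1, 3, 12, 45, 147, 462, 1419, 4311, 13020, 39201, …
ICs: h(0) = -1, h′(0) = 3.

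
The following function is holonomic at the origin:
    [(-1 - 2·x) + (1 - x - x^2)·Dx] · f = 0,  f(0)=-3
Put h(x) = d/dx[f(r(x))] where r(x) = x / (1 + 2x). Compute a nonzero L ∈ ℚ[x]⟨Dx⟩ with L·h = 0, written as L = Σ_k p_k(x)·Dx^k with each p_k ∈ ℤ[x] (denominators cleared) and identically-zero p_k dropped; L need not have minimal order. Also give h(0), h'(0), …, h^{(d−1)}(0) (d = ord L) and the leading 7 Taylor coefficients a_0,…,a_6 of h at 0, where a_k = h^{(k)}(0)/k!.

L = (-6·x - 18·x^2 - 16·x^3) + (-1 - 9·x - 27·x^2 - 30·x^3 - 8·x^4)·Dx  (order 1).
h: a_k = -3, 0, 9, -36, 120, -378, 1155, …
ICs: h(0) = -3.

f: a_k = -3, -3, -6, -9, -15, -24, -39, …
Change of var in L_f (x↦r) gives L₀.
Derive L from L₀ (diff closure).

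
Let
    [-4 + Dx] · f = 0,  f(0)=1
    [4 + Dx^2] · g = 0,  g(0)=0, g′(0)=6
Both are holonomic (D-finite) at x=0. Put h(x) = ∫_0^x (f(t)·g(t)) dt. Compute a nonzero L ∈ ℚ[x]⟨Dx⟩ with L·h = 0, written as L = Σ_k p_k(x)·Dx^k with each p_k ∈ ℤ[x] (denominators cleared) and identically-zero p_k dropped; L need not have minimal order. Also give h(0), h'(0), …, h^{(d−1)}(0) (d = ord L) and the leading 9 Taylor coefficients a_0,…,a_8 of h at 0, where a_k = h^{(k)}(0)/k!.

L = 20·Dx - 8·Dx^2 + Dx^3  (order 3).
h: a_k = 0, 0, 3, 8, 11, 48/5, 82/15, 176/105, -29/105, …
ICs: h(0) = 0, h′(0) = 0, h′′(0) = 6.

f: a_k = 1, 4, 8, 32/3, 32/3, 128/15, 256/45, 1024/315, 512/315, …
g: a_k = 0, 6, 0, -4, 0, 4/5, 0, -8/105, 0, …
L₀ := L_f ⊗_s L_g (sym. prod.), ord ≤ 2.
Integrate: L := L₀·Dx.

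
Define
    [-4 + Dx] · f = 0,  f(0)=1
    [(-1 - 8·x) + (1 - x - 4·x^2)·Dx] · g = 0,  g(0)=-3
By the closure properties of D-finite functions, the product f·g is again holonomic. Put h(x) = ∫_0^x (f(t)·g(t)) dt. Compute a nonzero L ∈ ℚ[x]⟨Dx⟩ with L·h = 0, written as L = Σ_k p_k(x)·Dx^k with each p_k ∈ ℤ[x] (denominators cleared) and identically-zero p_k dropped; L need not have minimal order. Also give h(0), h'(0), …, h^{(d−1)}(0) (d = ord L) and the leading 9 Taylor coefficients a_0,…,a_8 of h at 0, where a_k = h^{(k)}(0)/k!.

L = (5 + 4·x - 16·x^2)·Dx + (-1 + x + 4·x^2)·Dx^2  (order 2).
h: a_k = 0, -3, -15/2, -17, -143/4, -379/5, -4883/30, -7529/21, -674711/840, …
ICs: h(0) = 0, h′(0) = -3.

f: a_k = 1, 4, 8, 32/3, 32/3, 128/15, 256/45, 1024/315, 512/315, …
g: a_k = -3, -3, -15, -27, -87, -195, -543, -1323, -3495, …
h₀=f·g: eliminate ⇒ L₀, order ≤ 1·1.
h=∫₀ˣh₀: take L = L₀·Dx.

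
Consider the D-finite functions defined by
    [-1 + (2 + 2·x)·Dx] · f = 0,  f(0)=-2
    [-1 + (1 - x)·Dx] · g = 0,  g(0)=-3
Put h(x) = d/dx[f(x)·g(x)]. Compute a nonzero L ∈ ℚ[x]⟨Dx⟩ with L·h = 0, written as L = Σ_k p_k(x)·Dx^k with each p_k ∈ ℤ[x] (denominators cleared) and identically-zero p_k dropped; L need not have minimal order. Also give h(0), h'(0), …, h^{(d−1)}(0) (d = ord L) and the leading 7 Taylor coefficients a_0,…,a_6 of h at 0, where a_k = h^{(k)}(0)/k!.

f: a_k = -2, -1, 1/4, -1/8, 5/64, -7/128, 21/512, …
g: a_k = -3, -3, -3, -3, -3, -3, -3, …
h₀=f·g: eliminate ⇒ L₀, order ≤ 1·1.
h₀' ⇒ L via d/dx closure of L₀.
L = (11 + 18·x + 3·x^2) + (-6 - 2·x + 6·x^2 + 2·x^3)·Dx  (order 1).
h: a_k = 9, 33/2, 207/8, 537/16, 5475/128, 12951/256, 61131/1024, …
ICs: h(0) = 9.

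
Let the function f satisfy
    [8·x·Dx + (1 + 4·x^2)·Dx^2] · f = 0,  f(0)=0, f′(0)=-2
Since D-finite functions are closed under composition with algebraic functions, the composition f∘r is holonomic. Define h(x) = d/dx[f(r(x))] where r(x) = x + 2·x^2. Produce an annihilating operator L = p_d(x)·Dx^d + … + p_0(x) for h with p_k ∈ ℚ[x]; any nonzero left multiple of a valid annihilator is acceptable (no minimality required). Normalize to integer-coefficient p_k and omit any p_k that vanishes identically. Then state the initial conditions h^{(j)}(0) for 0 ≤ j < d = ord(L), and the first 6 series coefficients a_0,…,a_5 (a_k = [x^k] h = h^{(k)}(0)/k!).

L = (-4 + 8·x + 64·x^2 + 192·x^3 + 192·x^4) + (1 + 4·x + 4·x^2 + 32·x^3 + 80·x^4 + 64·x^5)·Dx  (order 1).
h: a_k = -2, -8, 8, 64, 128, -256, …
ICs: h(0) = -2.

f: a_k = 0, -2, 0, 8/3, 0, -32/5, …
f∘r: x↦r, Dx↦Dx/r' in L_f ⇒ L₀.
Derive L from L₀ (diff closure).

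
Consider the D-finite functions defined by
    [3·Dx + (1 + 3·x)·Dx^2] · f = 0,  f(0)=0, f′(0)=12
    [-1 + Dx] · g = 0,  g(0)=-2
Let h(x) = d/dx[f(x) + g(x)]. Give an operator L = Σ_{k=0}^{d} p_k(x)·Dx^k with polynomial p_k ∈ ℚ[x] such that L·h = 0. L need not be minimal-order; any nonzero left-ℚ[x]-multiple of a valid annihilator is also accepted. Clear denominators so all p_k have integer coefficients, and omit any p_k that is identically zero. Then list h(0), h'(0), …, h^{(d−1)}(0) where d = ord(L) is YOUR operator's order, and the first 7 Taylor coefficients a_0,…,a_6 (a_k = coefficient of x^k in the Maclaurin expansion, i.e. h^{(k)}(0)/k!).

L = (-21 - 9·x) + (17 - 6·x - 9·x^2)·Dx + (4 + 15·x + 9·x^2)·Dx^2  (order 2).
h: a_k = 10, -38, 107, -973/3, 11663/12, -174961/60, 3149279/360, …
ICs: h(0) = 10, h′(0) = -38.

f: a_k = 0, 12, -18, 36, -81, 972/5, -486, …
g: a_k = -2, -2, -1, -1/3, -1/12, -1/60, -1/360, …
f+g: L₀ = lclm(L_f,L_g), ord ≤ 2+1.
h₀' ⇒ L via d/dx closure of L₀.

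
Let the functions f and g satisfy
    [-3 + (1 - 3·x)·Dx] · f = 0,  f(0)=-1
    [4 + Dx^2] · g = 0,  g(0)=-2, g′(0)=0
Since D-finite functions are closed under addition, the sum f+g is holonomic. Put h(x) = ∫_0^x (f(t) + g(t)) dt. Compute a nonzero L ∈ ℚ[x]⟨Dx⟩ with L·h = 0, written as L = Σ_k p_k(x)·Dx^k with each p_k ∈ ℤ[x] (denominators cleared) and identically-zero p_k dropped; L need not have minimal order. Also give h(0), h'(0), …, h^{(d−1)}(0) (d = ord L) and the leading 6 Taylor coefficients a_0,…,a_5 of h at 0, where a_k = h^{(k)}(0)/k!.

L = (348 - 144·x + 216·x^2)·Dx + (-44 + 180·x - 216·x^2 + 216·x^3)·Dx^2 + (87 - 36·x + 54·x^2)·Dx^3 + (-11 + 45·x - 54·x^2 + 54·x^3)·Dx^4  (order 4).
h: a_k = 0, -3, -3/2, -5/3, -27/4, -247/15, …
ICs: h(0) = 0, h′(0) = -3, h′′(0) = -3, h′′′(0) = -10.

f: a_k = -1, -3, -9, -27, -81, -243, …
g: a_k = -2, 0, 4, 0, -4/3, 0, …
L₀ := lclm(L_f,L_g); ord L₀ ≤ 1+2.
h=∫₀ˣh₀: take L = L₀·Dx.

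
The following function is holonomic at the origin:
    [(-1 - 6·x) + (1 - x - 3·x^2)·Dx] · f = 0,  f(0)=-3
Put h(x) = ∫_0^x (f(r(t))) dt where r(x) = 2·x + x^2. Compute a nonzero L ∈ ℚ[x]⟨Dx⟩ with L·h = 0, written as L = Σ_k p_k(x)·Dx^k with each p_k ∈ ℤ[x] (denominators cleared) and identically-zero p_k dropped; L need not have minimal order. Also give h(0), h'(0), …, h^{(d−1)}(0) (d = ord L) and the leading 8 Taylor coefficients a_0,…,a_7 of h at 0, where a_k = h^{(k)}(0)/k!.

f: a_k = -3, -3, -12, -21, -57, -120, -291, -651, …
L₀ from L_f via x↦r, Dx↦r'^{-1}Dx.
Integrate: L := L₀·Dx.
L = (2 + 26·x + 36·x^2 + 12·x^3)·Dx + (-1 + 2·x + 13·x^2 + 12·x^3 + 3·x^4)·Dx^2  (order 2).
h: a_k = 0, -3, -3, -17, -54, -1176/5, -965, -29613/7, …
ICs: h(0) = 0, h′(0) = -3.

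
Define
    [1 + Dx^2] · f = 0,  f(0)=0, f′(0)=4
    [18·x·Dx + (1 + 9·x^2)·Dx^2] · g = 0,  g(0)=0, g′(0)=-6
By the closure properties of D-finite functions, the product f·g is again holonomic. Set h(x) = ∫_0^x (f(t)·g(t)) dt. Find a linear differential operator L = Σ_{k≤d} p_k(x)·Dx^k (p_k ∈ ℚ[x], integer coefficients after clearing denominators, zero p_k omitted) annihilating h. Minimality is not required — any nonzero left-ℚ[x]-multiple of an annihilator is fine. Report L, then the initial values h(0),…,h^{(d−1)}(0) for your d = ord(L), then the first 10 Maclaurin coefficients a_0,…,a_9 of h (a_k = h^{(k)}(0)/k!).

f: a_k = 0, 4, 0, -2/3, 0, 1/30, 0, -1/1260, 0, 1/90720, …
g: a_k = 0, -6, 0, 18, 0, -486/5, 0, 4374/7, 0, -4374, …
f·g: L₀ = L_f ⊗_s L_g, ord ≤ 2·2.
Integrate: L := L₀·Dx.
L = (370 + 9594·x^2 + 4131·x^4 + 2916·x^6 + 6561·x^8)·Dx + (684·x + 6804·x^3 + 8748·x^5 + 26244·x^7)·Dx^2 + (380 + 9792·x^2 + 5346·x^4 + 5832·x^6 + 13122·x^8)·Dx^3 + (684·x + 6804·x^3 + 8748·x^5 + 26244·x^7)·Dx^4 + (10 + 198·x^2 + 1215·x^4 + 2916·x^6 + 6561·x^8)·Dx^5  (order 5).
h: a_k = 0, 0, 0, -8, 0, 76/5, 0, -401/7, 0, 15389/54, …
ICs: h(0) = 0, h′(0) = 0, h′′(0) = 0, h′′′(0) = -48, h′′′′(0) = 0.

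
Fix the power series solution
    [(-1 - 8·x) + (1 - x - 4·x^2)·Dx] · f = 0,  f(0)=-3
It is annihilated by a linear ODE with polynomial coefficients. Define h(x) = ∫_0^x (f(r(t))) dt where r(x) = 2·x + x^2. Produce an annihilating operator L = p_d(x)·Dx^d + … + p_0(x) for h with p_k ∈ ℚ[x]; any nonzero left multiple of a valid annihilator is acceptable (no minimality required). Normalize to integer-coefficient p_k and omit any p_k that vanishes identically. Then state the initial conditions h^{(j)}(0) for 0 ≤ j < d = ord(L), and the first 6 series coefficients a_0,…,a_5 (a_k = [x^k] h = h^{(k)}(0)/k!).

f: a_k = -3, -3, -15, -27, -87, -195, …
Change of var in L_f (x↦r) gives L₀.
h=∫₀ˣh₀: take L = L₀·Dx.
L = (2 + 34·x + 48·x^2 + 16·x^3)·Dx + (-1 + 2·x + 17·x^2 + 16·x^3 + 4·x^4)·Dx^2  (order 2).
h: a_k = 0, -3, -3, -21, -69, -1731/5, …
ICs: h(0) = 0, h′(0) = -3.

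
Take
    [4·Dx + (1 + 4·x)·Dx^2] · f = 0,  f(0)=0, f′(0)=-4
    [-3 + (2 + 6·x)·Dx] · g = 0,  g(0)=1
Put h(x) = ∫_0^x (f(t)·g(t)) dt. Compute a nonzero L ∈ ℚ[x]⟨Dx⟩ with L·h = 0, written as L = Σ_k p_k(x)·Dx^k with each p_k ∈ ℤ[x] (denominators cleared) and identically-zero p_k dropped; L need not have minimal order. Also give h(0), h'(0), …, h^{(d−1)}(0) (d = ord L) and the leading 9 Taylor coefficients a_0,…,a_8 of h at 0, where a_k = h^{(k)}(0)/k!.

f: a_k = 0, -4, 8, -64/3, 64, -1024/5, 2048/3, -16384/7, 8192, …
g: a_k = 1, 3/2, -9/8, 27/16, -405/128, 1701/256, -15309/1024, 72171/2048, -2814669/32768, …
f·g: L₀ = L_f ⊗_s L_g, ord ≤ 2·1.
∫: right-multiply L₀ by Dx.
L = (3 + 36·x)·Dx + (4 + 12·x)·Dx^2 + (4 + 40·x + 132·x^2 + 144·x^3)·Dx^3  (order 3).
h: a_k = 0, 0, -2, 2/3, -29/24, 13/4, -9383/960, 206953/6720, -7147521/71680, …
ICs: h(0) = 0, h′(0) = 0, h′′(0) = -4.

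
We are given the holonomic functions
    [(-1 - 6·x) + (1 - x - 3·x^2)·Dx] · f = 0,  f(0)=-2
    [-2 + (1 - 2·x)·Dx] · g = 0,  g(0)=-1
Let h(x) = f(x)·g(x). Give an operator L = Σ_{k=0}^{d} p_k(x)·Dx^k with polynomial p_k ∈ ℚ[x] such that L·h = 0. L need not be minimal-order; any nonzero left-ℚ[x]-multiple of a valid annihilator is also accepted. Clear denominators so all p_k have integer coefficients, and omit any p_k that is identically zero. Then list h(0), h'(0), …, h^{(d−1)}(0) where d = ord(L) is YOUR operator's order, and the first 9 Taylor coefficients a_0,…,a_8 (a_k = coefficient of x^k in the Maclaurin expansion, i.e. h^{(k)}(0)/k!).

L = (-3 - 2·x + 18·x^2) + (1 - 3·x - x^2 + 6·x^3)·Dx  (order 1).
h: a_k = 2, 6, 20, 54, 146, 372, 938, 2310, 5636, …
ICs: h(0) = 2.

f: a_k = -2, -2, -8, -14, -38, -80, -194, -434, -1016, …
g: a_k = -1, -2, -4, -8, -16, -32, -64, -128, -256, …
Sym-product of L_f,L_g gives L₀ (≤ ord 1).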